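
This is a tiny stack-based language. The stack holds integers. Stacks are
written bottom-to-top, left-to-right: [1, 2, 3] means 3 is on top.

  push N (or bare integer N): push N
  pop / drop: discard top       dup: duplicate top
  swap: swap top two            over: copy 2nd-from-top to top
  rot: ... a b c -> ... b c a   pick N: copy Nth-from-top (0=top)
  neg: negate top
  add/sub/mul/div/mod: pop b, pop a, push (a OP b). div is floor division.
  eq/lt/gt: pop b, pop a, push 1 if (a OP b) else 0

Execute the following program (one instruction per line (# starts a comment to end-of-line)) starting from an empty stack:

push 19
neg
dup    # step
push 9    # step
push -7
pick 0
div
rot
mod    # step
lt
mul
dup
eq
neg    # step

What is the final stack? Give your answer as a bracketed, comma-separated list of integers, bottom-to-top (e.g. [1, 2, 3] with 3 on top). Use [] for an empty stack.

After 'push 19': [19]
After 'neg': [-19]
After 'dup': [-19, -19]
After 'push 9': [-19, -19, 9]
After 'push -7': [-19, -19, 9, -7]
After 'pick 0': [-19, -19, 9, -7, -7]
After 'div': [-19, -19, 9, 1]
After 'rot': [-19, 9, 1, -19]
After 'mod': [-19, 9, -18]
After 'lt': [-19, 0]
After 'mul': [0]
After 'dup': [0, 0]
After 'eq': [1]
After 'neg': [-1]

Answer: [-1]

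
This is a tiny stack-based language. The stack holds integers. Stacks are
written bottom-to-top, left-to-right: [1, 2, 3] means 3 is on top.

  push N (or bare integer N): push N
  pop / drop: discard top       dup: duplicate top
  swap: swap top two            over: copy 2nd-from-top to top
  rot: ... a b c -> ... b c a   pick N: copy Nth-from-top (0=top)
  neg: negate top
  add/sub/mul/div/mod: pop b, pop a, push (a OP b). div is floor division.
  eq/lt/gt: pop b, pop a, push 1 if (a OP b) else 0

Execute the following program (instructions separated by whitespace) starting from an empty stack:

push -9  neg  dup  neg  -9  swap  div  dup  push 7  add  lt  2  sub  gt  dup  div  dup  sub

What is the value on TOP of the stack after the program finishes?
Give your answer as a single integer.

Answer: 0

Derivation:
After 'push -9': [-9]
After 'neg': [9]
After 'dup': [9, 9]
After 'neg': [9, -9]
After 'push -9': [9, -9, -9]
After 'swap': [9, -9, -9]
After 'div': [9, 1]
After 'dup': [9, 1, 1]
After 'push 7': [9, 1, 1, 7]
After 'add': [9, 1, 8]
After 'lt': [9, 1]
After 'push 2': [9, 1, 2]
After 'sub': [9, -1]
After 'gt': [1]
After 'dup': [1, 1]
After 'div': [1]
After 'dup': [1, 1]
After 'sub': [0]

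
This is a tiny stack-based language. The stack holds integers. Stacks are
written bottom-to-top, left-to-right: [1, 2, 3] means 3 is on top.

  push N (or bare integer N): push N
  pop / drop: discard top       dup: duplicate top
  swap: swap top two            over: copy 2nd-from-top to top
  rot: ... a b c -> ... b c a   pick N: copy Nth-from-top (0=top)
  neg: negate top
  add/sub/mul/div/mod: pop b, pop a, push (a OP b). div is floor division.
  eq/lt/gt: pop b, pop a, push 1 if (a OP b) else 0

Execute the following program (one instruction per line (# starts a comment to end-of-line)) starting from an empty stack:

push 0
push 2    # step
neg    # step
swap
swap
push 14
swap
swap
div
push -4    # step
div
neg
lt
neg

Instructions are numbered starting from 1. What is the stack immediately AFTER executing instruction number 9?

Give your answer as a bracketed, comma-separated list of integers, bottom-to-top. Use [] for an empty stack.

Answer: [0, -1]

Derivation:
Step 1 ('push 0'): [0]
Step 2 ('push 2'): [0, 2]
Step 3 ('neg'): [0, -2]
Step 4 ('swap'): [-2, 0]
Step 5 ('swap'): [0, -2]
Step 6 ('push 14'): [0, -2, 14]
Step 7 ('swap'): [0, 14, -2]
Step 8 ('swap'): [0, -2, 14]
Step 9 ('div'): [0, -1]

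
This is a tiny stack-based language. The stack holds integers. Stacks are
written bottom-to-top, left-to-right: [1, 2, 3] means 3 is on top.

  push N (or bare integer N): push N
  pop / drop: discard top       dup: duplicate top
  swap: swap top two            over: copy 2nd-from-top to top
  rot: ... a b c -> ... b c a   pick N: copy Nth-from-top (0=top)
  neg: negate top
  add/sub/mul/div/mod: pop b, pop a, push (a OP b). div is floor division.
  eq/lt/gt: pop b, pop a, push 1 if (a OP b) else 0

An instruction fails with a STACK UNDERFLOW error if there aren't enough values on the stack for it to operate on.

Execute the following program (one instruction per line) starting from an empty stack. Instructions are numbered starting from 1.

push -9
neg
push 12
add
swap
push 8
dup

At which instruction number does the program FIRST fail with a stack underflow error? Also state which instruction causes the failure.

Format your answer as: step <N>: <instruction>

Answer: step 5: swap

Derivation:
Step 1 ('push -9'): stack = [-9], depth = 1
Step 2 ('neg'): stack = [9], depth = 1
Step 3 ('push 12'): stack = [9, 12], depth = 2
Step 4 ('add'): stack = [21], depth = 1
Step 5 ('swap'): needs 2 value(s) but depth is 1 — STACK UNDERFLOW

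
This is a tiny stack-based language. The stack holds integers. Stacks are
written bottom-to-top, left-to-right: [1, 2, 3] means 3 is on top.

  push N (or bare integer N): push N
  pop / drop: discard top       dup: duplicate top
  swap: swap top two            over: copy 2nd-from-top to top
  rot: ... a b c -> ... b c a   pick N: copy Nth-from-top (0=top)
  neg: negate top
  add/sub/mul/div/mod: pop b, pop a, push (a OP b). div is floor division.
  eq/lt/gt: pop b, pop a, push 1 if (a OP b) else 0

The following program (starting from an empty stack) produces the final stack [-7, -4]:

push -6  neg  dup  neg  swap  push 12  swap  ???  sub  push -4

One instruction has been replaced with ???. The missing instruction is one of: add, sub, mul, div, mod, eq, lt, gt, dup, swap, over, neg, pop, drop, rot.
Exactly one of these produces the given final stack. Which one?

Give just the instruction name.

Answer: gt

Derivation:
Stack before ???: [-6, 12, 6]
Stack after ???:  [-6, 1]
The instruction that transforms [-6, 12, 6] -> [-6, 1] is: gt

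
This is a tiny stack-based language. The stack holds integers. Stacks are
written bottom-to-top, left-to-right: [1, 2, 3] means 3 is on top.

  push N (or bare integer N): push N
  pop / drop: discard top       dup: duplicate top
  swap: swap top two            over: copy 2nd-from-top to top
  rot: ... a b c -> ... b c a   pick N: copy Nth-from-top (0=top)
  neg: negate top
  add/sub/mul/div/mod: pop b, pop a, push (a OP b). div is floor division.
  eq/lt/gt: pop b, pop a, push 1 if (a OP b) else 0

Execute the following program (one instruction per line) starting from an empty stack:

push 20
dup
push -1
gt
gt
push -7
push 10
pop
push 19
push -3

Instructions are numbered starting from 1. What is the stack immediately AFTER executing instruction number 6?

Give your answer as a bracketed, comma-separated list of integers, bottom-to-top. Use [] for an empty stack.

Answer: [1, -7]

Derivation:
Step 1 ('push 20'): [20]
Step 2 ('dup'): [20, 20]
Step 3 ('push -1'): [20, 20, -1]
Step 4 ('gt'): [20, 1]
Step 5 ('gt'): [1]
Step 6 ('push -7'): [1, -7]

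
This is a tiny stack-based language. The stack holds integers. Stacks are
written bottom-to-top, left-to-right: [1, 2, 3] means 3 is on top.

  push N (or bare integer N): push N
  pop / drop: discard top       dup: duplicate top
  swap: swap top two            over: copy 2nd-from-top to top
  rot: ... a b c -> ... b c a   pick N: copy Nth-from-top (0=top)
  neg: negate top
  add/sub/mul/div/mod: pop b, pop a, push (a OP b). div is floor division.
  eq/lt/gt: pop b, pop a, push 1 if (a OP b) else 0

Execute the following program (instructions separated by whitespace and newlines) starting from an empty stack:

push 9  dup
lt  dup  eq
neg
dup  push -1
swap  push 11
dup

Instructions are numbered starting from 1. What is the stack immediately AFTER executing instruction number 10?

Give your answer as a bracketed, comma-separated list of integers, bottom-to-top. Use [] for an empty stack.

Step 1 ('push 9'): [9]
Step 2 ('dup'): [9, 9]
Step 3 ('lt'): [0]
Step 4 ('dup'): [0, 0]
Step 5 ('eq'): [1]
Step 6 ('neg'): [-1]
Step 7 ('dup'): [-1, -1]
Step 8 ('push -1'): [-1, -1, -1]
Step 9 ('swap'): [-1, -1, -1]
Step 10 ('push 11'): [-1, -1, -1, 11]

Answer: [-1, -1, -1, 11]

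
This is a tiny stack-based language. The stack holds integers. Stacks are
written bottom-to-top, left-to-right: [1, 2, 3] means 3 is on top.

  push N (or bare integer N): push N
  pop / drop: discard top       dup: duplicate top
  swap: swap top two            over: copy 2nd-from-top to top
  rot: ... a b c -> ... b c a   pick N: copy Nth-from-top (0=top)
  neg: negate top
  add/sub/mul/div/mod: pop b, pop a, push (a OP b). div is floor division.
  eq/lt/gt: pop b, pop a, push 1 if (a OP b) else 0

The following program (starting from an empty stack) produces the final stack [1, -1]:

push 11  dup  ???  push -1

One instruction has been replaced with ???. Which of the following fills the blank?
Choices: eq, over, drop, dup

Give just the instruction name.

Answer: eq

Derivation:
Stack before ???: [11, 11]
Stack after ???:  [1]
Checking each choice:
  eq: MATCH
  over: produces [11, 11, 11, -1]
  drop: produces [11, -1]
  dup: produces [11, 11, 11, -1]


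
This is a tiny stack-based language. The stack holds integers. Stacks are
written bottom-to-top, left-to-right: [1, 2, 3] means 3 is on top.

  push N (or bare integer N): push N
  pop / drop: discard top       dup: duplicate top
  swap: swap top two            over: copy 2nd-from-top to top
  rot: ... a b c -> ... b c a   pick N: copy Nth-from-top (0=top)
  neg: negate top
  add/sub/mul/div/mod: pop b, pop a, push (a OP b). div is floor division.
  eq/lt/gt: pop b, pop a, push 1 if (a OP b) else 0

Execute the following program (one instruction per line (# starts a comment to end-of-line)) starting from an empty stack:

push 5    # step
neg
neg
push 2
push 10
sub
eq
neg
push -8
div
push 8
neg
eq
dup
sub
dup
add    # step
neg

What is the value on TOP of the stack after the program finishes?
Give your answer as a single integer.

After 'push 5': [5]
After 'neg': [-5]
After 'neg': [5]
After 'push 2': [5, 2]
After 'push 10': [5, 2, 10]
After 'sub': [5, -8]
After 'eq': [0]
After 'neg': [0]
After 'push -8': [0, -8]
After 'div': [0]
After 'push 8': [0, 8]
After 'neg': [0, -8]
After 'eq': [0]
After 'dup': [0, 0]
After 'sub': [0]
After 'dup': [0, 0]
After 'add': [0]
After 'neg': [0]

Answer: 0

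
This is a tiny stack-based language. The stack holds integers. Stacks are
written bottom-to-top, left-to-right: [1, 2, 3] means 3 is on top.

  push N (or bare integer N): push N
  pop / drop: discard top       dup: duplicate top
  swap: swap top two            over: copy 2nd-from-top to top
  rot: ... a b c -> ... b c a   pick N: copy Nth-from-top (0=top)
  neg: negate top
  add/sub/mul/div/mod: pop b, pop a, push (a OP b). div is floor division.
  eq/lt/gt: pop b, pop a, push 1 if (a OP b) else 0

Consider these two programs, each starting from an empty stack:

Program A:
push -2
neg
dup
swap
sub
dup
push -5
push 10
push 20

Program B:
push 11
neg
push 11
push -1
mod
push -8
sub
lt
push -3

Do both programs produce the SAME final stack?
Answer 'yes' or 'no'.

Answer: no

Derivation:
Program A trace:
  After 'push -2': [-2]
  After 'neg': [2]
  After 'dup': [2, 2]
  After 'swap': [2, 2]
  After 'sub': [0]
  After 'dup': [0, 0]
  After 'push -5': [0, 0, -5]
  After 'push 10': [0, 0, -5, 10]
  After 'push 20': [0, 0, -5, 10, 20]
Program A final stack: [0, 0, -5, 10, 20]

Program B trace:
  After 'push 11': [11]
  After 'neg': [-11]
  After 'push 11': [-11, 11]
  After 'push -1': [-11, 11, -1]
  After 'mod': [-11, 0]
  After 'push -8': [-11, 0, -8]
  After 'sub': [-11, 8]
  After 'lt': [1]
  After 'push -3': [1, -3]
Program B final stack: [1, -3]
Same: no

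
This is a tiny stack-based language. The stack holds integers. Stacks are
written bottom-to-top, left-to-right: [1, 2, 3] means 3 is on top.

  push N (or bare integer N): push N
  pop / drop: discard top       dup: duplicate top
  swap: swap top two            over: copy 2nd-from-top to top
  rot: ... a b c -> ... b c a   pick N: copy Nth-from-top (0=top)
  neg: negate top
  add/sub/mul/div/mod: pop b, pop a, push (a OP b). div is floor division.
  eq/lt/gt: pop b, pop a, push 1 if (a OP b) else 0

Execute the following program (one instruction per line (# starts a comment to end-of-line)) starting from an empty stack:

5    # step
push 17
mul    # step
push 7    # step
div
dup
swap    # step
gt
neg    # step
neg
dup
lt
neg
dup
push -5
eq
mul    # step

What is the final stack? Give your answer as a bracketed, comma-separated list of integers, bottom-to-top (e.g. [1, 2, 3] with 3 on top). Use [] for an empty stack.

After 'push 5': [5]
After 'push 17': [5, 17]
After 'mul': [85]
After 'push 7': [85, 7]
After 'div': [12]
After 'dup': [12, 12]
After 'swap': [12, 12]
After 'gt': [0]
After 'neg': [0]
After 'neg': [0]
After 'dup': [0, 0]
After 'lt': [0]
After 'neg': [0]
After 'dup': [0, 0]
After 'push -5': [0, 0, -5]
After 'eq': [0, 0]
After 'mul': [0]

Answer: [0]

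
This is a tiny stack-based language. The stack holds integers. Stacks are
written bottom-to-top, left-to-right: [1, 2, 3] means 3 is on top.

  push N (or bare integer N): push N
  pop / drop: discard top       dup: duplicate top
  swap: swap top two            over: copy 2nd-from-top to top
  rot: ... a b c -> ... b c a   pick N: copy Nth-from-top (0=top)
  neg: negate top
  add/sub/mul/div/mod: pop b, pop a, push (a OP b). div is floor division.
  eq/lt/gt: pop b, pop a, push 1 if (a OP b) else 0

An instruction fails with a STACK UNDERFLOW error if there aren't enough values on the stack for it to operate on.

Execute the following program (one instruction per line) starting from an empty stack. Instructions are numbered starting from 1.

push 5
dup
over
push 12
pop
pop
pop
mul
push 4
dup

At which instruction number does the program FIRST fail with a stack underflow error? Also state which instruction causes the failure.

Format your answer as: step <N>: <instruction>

Step 1 ('push 5'): stack = [5], depth = 1
Step 2 ('dup'): stack = [5, 5], depth = 2
Step 3 ('over'): stack = [5, 5, 5], depth = 3
Step 4 ('push 12'): stack = [5, 5, 5, 12], depth = 4
Step 5 ('pop'): stack = [5, 5, 5], depth = 3
Step 6 ('pop'): stack = [5, 5], depth = 2
Step 7 ('pop'): stack = [5], depth = 1
Step 8 ('mul'): needs 2 value(s) but depth is 1 — STACK UNDERFLOW

Answer: step 8: mul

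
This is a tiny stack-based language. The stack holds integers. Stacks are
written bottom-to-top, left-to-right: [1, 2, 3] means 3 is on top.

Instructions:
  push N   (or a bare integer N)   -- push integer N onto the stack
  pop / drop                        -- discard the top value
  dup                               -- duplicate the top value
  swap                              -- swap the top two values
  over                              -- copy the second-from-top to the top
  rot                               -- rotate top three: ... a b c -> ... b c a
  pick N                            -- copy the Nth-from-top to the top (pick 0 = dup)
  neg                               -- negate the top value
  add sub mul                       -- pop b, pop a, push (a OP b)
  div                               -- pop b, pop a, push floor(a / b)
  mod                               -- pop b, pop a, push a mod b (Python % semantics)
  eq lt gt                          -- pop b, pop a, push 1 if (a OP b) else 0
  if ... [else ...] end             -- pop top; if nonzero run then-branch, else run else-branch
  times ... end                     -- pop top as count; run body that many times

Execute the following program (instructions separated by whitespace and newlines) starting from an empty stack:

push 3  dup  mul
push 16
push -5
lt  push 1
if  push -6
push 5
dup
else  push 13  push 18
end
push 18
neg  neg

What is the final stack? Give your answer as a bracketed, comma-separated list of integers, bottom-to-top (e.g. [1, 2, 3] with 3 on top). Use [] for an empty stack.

Answer: [9, 0, -6, 5, 5, 18]

Derivation:
After 'push 3': [3]
After 'dup': [3, 3]
After 'mul': [9]
After 'push 16': [9, 16]
After 'push -5': [9, 16, -5]
After 'lt': [9, 0]
After 'push 1': [9, 0, 1]
After 'if': [9, 0]
After 'push -6': [9, 0, -6]
After 'push 5': [9, 0, -6, 5]
After 'dup': [9, 0, -6, 5, 5]
After 'push 18': [9, 0, -6, 5, 5, 18]
After 'neg': [9, 0, -6, 5, 5, -18]
After 'neg': [9, 0, -6, 5, 5, 18]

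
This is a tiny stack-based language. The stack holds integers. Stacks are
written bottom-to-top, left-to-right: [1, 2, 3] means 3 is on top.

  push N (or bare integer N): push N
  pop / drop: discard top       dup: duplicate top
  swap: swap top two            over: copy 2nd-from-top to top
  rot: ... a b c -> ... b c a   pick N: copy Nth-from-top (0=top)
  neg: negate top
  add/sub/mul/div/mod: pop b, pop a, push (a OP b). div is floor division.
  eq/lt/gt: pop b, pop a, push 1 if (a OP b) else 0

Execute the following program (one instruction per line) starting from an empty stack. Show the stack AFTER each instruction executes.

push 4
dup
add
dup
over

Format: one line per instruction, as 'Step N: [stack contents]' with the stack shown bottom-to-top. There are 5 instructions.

Step 1: [4]
Step 2: [4, 4]
Step 3: [8]
Step 4: [8, 8]
Step 5: [8, 8, 8]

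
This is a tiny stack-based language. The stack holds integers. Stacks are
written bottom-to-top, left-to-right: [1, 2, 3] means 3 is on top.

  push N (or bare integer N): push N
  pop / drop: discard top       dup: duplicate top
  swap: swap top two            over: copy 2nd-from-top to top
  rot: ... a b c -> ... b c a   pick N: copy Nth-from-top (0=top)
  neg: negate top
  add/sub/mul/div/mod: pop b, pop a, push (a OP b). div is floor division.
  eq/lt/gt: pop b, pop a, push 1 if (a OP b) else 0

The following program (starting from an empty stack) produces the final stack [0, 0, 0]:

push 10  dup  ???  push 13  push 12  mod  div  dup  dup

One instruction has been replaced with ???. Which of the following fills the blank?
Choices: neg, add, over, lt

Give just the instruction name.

Stack before ???: [10, 10]
Stack after ???:  [0]
Checking each choice:
  neg: produces [10, -10, -10, -10]
  add: produces [20, 20, 20]
  over: produces [10, 10, 10, 10, 10]
  lt: MATCH


Answer: lt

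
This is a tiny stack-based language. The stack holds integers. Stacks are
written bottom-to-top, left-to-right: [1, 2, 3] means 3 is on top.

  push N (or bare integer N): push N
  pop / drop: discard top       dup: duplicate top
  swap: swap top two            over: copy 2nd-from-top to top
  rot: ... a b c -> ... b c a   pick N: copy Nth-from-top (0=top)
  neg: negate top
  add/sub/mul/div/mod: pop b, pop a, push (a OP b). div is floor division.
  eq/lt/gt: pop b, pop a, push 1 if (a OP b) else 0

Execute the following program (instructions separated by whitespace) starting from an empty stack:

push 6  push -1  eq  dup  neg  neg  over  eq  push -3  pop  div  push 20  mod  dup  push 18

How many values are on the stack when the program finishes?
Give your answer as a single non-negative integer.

After 'push 6': stack = [6] (depth 1)
After 'push -1': stack = [6, -1] (depth 2)
After 'eq': stack = [0] (depth 1)
After 'dup': stack = [0, 0] (depth 2)
After 'neg': stack = [0, 0] (depth 2)
After 'neg': stack = [0, 0] (depth 2)
After 'over': stack = [0, 0, 0] (depth 3)
After 'eq': stack = [0, 1] (depth 2)
After 'push -3': stack = [0, 1, -3] (depth 3)
After 'pop': stack = [0, 1] (depth 2)
After 'div': stack = [0] (depth 1)
After 'push 20': stack = [0, 20] (depth 2)
After 'mod': stack = [0] (depth 1)
After 'dup': stack = [0, 0] (depth 2)
After 'push 18': stack = [0, 0, 18] (depth 3)

Answer: 3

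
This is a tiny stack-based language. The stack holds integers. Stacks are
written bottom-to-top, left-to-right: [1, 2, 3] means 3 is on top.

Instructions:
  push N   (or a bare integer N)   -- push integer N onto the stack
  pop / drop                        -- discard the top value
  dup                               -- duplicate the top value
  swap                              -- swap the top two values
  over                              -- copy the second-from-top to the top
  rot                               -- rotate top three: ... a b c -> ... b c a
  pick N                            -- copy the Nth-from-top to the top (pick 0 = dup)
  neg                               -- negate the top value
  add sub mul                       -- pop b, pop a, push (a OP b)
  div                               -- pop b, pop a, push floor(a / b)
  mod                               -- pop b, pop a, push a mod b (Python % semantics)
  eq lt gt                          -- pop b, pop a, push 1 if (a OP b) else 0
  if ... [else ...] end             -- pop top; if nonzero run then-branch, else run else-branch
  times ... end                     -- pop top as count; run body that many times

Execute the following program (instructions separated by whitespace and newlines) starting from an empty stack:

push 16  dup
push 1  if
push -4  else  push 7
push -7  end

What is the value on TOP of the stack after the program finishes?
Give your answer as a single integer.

After 'push 16': [16]
After 'dup': [16, 16]
After 'push 1': [16, 16, 1]
After 'if': [16, 16]
After 'push -4': [16, 16, -4]

Answer: -4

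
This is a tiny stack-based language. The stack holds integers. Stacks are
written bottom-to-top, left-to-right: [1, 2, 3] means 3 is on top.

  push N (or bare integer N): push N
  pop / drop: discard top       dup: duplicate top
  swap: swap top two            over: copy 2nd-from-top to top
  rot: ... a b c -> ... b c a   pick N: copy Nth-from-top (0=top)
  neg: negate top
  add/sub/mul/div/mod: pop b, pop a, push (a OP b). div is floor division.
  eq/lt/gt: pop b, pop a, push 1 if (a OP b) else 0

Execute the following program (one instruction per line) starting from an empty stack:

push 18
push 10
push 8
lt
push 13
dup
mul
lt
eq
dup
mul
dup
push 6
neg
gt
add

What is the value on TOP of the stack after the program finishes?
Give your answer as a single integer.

Answer: 1

Derivation:
After 'push 18': [18]
After 'push 10': [18, 10]
After 'push 8': [18, 10, 8]
After 'lt': [18, 0]
After 'push 13': [18, 0, 13]
After 'dup': [18, 0, 13, 13]
After 'mul': [18, 0, 169]
After 'lt': [18, 1]
After 'eq': [0]
After 'dup': [0, 0]
After 'mul': [0]
After 'dup': [0, 0]
After 'push 6': [0, 0, 6]
After 'neg': [0, 0, -6]
After 'gt': [0, 1]
After 'add': [1]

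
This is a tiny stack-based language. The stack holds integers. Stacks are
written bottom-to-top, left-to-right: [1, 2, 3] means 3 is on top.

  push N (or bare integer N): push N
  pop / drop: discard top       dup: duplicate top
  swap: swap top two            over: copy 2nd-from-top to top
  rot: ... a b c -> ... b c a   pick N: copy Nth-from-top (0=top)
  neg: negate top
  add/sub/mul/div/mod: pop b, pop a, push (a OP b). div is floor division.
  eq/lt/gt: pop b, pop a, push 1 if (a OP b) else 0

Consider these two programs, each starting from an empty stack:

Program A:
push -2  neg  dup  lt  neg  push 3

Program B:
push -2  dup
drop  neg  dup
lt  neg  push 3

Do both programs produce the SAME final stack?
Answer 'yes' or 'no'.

Program A trace:
  After 'push -2': [-2]
  After 'neg': [2]
  After 'dup': [2, 2]
  After 'lt': [0]
  After 'neg': [0]
  After 'push 3': [0, 3]
Program A final stack: [0, 3]

Program B trace:
  After 'push -2': [-2]
  After 'dup': [-2, -2]
  After 'drop': [-2]
  After 'neg': [2]
  After 'dup': [2, 2]
  After 'lt': [0]
  After 'neg': [0]
  After 'push 3': [0, 3]
Program B final stack: [0, 3]
Same: yes

Answer: yes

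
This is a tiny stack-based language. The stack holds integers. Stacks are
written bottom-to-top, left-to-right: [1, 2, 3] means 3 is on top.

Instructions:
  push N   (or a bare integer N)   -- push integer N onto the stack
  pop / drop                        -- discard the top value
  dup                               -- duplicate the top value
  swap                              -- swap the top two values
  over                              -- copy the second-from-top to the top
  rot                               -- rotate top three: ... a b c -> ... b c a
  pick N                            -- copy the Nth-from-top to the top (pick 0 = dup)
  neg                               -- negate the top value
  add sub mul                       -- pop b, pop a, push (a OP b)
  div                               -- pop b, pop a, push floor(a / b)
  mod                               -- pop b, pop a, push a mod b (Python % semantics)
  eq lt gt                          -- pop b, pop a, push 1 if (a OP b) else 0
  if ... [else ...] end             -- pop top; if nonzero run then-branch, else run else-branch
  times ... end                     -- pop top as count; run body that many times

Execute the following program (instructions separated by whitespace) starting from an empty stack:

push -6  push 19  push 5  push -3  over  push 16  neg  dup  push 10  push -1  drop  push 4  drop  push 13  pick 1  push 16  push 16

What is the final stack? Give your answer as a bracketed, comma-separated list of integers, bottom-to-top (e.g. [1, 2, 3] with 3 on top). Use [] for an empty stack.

After 'push -6': [-6]
After 'push 19': [-6, 19]
After 'push 5': [-6, 19, 5]
After 'push -3': [-6, 19, 5, -3]
After 'over': [-6, 19, 5, -3, 5]
After 'push 16': [-6, 19, 5, -3, 5, 16]
After 'neg': [-6, 19, 5, -3, 5, -16]
After 'dup': [-6, 19, 5, -3, 5, -16, -16]
After 'push 10': [-6, 19, 5, -3, 5, -16, -16, 10]
After 'push -1': [-6, 19, 5, -3, 5, -16, -16, 10, -1]
After 'drop': [-6, 19, 5, -3, 5, -16, -16, 10]
After 'push 4': [-6, 19, 5, -3, 5, -16, -16, 10, 4]
After 'drop': [-6, 19, 5, -3, 5, -16, -16, 10]
After 'push 13': [-6, 19, 5, -3, 5, -16, -16, 10, 13]
After 'pick 1': [-6, 19, 5, -3, 5, -16, -16, 10, 13, 10]
After 'push 16': [-6, 19, 5, -3, 5, -16, -16, 10, 13, 10, 16]
After 'push 16': [-6, 19, 5, -3, 5, -16, -16, 10, 13, 10, 16, 16]

Answer: [-6, 19, 5, -3, 5, -16, -16, 10, 13, 10, 16, 16]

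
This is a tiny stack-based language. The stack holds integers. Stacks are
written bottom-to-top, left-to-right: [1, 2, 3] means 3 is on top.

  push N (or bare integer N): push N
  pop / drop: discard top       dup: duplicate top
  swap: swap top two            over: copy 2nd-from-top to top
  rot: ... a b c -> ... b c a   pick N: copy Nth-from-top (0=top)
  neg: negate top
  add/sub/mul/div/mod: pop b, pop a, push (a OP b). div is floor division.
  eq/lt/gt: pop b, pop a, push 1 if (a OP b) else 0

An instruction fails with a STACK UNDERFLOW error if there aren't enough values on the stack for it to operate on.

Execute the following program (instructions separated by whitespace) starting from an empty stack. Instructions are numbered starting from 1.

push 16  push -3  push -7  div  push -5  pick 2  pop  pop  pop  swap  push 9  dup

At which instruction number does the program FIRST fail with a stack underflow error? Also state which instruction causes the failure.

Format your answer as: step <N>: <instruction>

Step 1 ('push 16'): stack = [16], depth = 1
Step 2 ('push -3'): stack = [16, -3], depth = 2
Step 3 ('push -7'): stack = [16, -3, -7], depth = 3
Step 4 ('div'): stack = [16, 0], depth = 2
Step 5 ('push -5'): stack = [16, 0, -5], depth = 3
Step 6 ('pick 2'): stack = [16, 0, -5, 16], depth = 4
Step 7 ('pop'): stack = [16, 0, -5], depth = 3
Step 8 ('pop'): stack = [16, 0], depth = 2
Step 9 ('pop'): stack = [16], depth = 1
Step 10 ('swap'): needs 2 value(s) but depth is 1 — STACK UNDERFLOW

Answer: step 10: swap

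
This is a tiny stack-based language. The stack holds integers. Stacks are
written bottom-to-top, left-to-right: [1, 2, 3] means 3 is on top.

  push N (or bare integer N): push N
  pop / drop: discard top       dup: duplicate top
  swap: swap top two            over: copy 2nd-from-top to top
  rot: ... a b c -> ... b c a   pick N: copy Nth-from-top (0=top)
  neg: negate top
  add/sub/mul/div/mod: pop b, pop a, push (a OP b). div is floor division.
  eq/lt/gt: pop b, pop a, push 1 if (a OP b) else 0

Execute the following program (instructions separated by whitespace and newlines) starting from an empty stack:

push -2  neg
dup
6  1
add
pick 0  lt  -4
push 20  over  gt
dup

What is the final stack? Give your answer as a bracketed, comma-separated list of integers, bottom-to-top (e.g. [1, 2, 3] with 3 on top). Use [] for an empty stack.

After 'push -2': [-2]
After 'neg': [2]
After 'dup': [2, 2]
After 'push 6': [2, 2, 6]
After 'push 1': [2, 2, 6, 1]
After 'add': [2, 2, 7]
After 'pick 0': [2, 2, 7, 7]
After 'lt': [2, 2, 0]
After 'push -4': [2, 2, 0, -4]
After 'push 20': [2, 2, 0, -4, 20]
After 'over': [2, 2, 0, -4, 20, -4]
After 'gt': [2, 2, 0, -4, 1]
After 'dup': [2, 2, 0, -4, 1, 1]

Answer: [2, 2, 0, -4, 1, 1]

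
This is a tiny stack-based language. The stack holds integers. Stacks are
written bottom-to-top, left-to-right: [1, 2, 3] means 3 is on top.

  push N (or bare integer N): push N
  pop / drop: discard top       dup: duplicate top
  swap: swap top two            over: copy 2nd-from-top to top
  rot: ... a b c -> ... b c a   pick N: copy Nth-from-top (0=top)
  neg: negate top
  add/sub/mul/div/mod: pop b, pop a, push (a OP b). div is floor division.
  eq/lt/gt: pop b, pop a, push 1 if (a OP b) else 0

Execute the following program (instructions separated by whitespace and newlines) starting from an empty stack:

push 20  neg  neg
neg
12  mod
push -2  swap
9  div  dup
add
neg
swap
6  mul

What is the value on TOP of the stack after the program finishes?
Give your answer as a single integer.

Answer: -12

Derivation:
After 'push 20': [20]
After 'neg': [-20]
After 'neg': [20]
After 'neg': [-20]
After 'push 12': [-20, 12]
After 'mod': [4]
After 'push -2': [4, -2]
After 'swap': [-2, 4]
After 'push 9': [-2, 4, 9]
After 'div': [-2, 0]
After 'dup': [-2, 0, 0]
After 'add': [-2, 0]
After 'neg': [-2, 0]
After 'swap': [0, -2]
After 'push 6': [0, -2, 6]
After 'mul': [0, -12]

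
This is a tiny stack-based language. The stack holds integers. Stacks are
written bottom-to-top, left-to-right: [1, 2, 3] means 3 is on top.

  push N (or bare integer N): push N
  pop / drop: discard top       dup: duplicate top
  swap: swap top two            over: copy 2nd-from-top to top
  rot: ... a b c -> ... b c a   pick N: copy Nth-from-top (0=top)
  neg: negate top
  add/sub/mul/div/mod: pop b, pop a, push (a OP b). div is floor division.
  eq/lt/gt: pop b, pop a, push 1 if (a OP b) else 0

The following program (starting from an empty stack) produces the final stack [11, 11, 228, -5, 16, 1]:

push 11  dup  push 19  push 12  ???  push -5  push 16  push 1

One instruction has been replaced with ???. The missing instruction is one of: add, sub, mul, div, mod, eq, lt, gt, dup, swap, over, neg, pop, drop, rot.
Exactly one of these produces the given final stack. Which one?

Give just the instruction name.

Stack before ???: [11, 11, 19, 12]
Stack after ???:  [11, 11, 228]
The instruction that transforms [11, 11, 19, 12] -> [11, 11, 228] is: mul

Answer: mul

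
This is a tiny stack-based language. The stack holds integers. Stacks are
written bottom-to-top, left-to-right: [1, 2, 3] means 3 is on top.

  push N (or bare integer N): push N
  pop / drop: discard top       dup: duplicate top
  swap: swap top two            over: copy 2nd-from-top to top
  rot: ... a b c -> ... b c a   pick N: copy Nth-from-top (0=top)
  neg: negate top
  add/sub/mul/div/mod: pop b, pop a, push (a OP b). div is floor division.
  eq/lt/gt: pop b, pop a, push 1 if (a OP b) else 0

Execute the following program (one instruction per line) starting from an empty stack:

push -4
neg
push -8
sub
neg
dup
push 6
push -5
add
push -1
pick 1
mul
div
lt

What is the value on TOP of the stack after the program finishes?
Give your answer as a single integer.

Answer: 1

Derivation:
After 'push -4': [-4]
After 'neg': [4]
After 'push -8': [4, -8]
After 'sub': [12]
After 'neg': [-12]
After 'dup': [-12, -12]
After 'push 6': [-12, -12, 6]
After 'push -5': [-12, -12, 6, -5]
After 'add': [-12, -12, 1]
After 'push -1': [-12, -12, 1, -1]
After 'pick 1': [-12, -12, 1, -1, 1]
After 'mul': [-12, -12, 1, -1]
After 'div': [-12, -12, -1]
After 'lt': [-12, 1]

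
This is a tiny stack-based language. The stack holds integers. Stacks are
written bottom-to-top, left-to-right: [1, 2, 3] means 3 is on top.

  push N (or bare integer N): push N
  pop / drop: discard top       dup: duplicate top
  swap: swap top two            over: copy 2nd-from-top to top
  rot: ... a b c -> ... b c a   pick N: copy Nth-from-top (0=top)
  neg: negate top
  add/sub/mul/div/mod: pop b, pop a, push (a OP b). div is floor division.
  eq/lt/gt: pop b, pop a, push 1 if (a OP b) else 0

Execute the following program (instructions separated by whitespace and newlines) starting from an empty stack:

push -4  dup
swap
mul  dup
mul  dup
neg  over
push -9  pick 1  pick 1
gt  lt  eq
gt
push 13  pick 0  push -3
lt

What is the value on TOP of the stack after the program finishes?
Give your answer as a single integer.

After 'push -4': [-4]
After 'dup': [-4, -4]
After 'swap': [-4, -4]
After 'mul': [16]
After 'dup': [16, 16]
After 'mul': [256]
After 'dup': [256, 256]
After 'neg': [256, -256]
After 'over': [256, -256, 256]
After 'push -9': [256, -256, 256, -9]
After 'pick 1': [256, -256, 256, -9, 256]
After 'pick 1': [256, -256, 256, -9, 256, -9]
After 'gt': [256, -256, 256, -9, 1]
After 'lt': [256, -256, 256, 1]
After 'eq': [256, -256, 0]
After 'gt': [256, 0]
After 'push 13': [256, 0, 13]
After 'pick 0': [256, 0, 13, 13]
After 'push -3': [256, 0, 13, 13, -3]
After 'lt': [256, 0, 13, 0]

Answer: 0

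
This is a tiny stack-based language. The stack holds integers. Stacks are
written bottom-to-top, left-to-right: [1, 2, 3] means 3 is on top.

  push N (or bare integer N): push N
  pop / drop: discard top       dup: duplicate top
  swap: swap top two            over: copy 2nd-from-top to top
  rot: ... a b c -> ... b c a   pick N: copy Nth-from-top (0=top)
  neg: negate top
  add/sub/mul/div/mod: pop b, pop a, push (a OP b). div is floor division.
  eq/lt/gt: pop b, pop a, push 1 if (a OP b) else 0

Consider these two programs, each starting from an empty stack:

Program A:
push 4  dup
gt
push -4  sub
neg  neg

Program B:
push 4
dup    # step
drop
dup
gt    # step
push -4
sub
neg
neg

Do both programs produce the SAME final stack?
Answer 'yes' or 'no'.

Answer: yes

Derivation:
Program A trace:
  After 'push 4': [4]
  After 'dup': [4, 4]
  After 'gt': [0]
  After 'push -4': [0, -4]
  After 'sub': [4]
  After 'neg': [-4]
  After 'neg': [4]
Program A final stack: [4]

Program B trace:
  After 'push 4': [4]
  After 'dup': [4, 4]
  After 'drop': [4]
  After 'dup': [4, 4]
  After 'gt': [0]
  After 'push -4': [0, -4]
  After 'sub': [4]
  After 'neg': [-4]
  After 'neg': [4]
Program B final stack: [4]
Same: yes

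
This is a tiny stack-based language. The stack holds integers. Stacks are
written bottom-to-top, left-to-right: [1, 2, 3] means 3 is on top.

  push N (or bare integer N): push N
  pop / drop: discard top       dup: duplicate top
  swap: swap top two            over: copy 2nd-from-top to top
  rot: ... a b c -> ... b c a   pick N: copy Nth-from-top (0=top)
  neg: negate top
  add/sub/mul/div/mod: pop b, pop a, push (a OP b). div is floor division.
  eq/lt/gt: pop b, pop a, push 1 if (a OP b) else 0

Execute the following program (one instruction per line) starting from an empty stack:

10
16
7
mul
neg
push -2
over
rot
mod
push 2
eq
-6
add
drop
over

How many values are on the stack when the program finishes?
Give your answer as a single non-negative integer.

Answer: 3

Derivation:
After 'push 10': stack = [10] (depth 1)
After 'push 16': stack = [10, 16] (depth 2)
After 'push 7': stack = [10, 16, 7] (depth 3)
After 'mul': stack = [10, 112] (depth 2)
After 'neg': stack = [10, -112] (depth 2)
After 'push -2': stack = [10, -112, -2] (depth 3)
After 'over': stack = [10, -112, -2, -112] (depth 4)
After 'rot': stack = [10, -2, -112, -112] (depth 4)
After 'mod': stack = [10, -2, 0] (depth 3)
After 'push 2': stack = [10, -2, 0, 2] (depth 4)
After 'eq': stack = [10, -2, 0] (depth 3)
After 'push -6': stack = [10, -2, 0, -6] (depth 4)
After 'add': stack = [10, -2, -6] (depth 3)
After 'drop': stack = [10, -2] (depth 2)
After 'over': stack = [10, -2, 10] (depth 3)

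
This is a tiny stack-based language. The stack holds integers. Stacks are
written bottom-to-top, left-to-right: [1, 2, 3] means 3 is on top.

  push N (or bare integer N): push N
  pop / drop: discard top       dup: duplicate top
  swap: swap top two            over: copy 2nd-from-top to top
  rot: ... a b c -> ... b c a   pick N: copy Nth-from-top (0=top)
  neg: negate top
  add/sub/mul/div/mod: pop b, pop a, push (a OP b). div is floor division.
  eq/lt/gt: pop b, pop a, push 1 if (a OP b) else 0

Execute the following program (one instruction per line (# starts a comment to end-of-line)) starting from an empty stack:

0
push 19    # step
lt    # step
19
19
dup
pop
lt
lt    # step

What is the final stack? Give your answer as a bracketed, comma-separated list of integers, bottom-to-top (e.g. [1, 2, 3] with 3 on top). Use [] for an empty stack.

After 'push 0': [0]
After 'push 19': [0, 19]
After 'lt': [1]
After 'push 19': [1, 19]
After 'push 19': [1, 19, 19]
After 'dup': [1, 19, 19, 19]
After 'pop': [1, 19, 19]
After 'lt': [1, 0]
After 'lt': [0]

Answer: [0]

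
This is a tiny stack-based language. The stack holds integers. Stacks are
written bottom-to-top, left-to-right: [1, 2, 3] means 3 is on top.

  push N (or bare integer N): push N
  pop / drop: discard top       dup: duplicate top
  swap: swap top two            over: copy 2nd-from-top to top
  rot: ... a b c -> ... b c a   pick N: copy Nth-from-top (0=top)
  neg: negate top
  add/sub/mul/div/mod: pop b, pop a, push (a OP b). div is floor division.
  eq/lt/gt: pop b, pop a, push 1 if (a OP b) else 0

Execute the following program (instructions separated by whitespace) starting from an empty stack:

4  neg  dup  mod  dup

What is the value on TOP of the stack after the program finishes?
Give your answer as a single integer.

Answer: 0

Derivation:
After 'push 4': [4]
After 'neg': [-4]
After 'dup': [-4, -4]
After 'mod': [0]
After 'dup': [0, 0]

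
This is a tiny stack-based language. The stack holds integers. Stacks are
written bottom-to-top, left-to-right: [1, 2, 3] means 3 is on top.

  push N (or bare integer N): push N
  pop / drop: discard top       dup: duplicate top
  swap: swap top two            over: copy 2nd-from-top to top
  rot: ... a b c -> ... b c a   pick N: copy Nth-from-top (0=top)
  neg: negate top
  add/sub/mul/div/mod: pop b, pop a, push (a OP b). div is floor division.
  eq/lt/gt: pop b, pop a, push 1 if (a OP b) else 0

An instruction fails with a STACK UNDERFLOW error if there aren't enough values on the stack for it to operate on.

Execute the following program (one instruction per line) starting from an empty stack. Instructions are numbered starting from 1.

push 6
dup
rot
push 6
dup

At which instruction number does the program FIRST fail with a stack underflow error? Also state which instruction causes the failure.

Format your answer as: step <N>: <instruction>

Answer: step 3: rot

Derivation:
Step 1 ('push 6'): stack = [6], depth = 1
Step 2 ('dup'): stack = [6, 6], depth = 2
Step 3 ('rot'): needs 3 value(s) but depth is 2 — STACK UNDERFLOW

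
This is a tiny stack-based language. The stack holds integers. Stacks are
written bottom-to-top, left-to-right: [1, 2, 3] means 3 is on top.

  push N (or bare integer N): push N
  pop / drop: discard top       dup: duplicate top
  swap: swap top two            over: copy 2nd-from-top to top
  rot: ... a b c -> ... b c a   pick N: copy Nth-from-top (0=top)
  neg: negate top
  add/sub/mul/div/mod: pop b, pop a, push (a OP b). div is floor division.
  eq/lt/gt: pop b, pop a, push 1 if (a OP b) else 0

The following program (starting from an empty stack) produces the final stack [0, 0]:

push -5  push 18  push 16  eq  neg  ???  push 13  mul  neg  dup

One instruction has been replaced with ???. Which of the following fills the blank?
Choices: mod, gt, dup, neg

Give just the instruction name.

Answer: gt

Derivation:
Stack before ???: [-5, 0]
Stack after ???:  [0]
Checking each choice:
  mod: modulo by zero
  gt: MATCH
  dup: produces [-5, 0, 0, 0]
  neg: produces [-5, 0, 0]
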